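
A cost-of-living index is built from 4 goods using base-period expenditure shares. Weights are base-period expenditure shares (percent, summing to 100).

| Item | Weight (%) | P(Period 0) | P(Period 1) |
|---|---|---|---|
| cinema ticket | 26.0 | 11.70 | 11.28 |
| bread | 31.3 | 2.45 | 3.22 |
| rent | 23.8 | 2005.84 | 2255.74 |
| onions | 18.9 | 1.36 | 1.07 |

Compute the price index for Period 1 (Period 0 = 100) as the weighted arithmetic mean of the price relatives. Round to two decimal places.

107.84

cinema ticket: 26.0 × (11.28/11.70) = 26.0 × 0.964103 = 25.0667
bread: 31.3 × (3.22/2.45) = 31.3 × 1.314286 = 41.1371
rent: 23.8 × (2255.74/2005.84) = 23.8 × 1.124586 = 26.7652
onions: 18.9 × (1.07/1.36) = 18.9 × 0.786765 = 14.8699
Index = Σ wᵢ·(p₁ᵢ/p₀ᵢ) = 25.0667 + 41.1371 + 26.7652 + 14.8699 = 107.8388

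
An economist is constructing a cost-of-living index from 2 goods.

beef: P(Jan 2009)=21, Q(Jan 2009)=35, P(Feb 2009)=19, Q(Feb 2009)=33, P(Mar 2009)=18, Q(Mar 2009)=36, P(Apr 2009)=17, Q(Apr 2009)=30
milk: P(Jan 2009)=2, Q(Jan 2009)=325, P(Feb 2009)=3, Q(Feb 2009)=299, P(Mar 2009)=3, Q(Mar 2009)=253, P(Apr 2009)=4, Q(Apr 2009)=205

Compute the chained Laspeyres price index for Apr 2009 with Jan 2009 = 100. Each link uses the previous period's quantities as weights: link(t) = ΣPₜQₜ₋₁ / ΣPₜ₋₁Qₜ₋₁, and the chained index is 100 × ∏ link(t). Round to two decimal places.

133.71

Link Jan 2009→Feb 2009:
ΣP(Feb 2009)Q(Jan 2009) = 19×35 + 3×325 = 665 + 975 = 1640
ΣP(Jan 2009)Q(Jan 2009) = 21×35 + 2×325 = 735 + 650 = 1385
link = 1640/1385 = 1.184116
Link Feb 2009→Mar 2009:
ΣP(Mar 2009)Q(Feb 2009) = 18×33 + 3×299 = 594 + 897 = 1491
ΣP(Feb 2009)Q(Feb 2009) = 19×33 + 3×299 = 627 + 897 = 1524
link = 1491/1524 = 0.978346
Link Mar 2009→Apr 2009:
ΣP(Apr 2009)Q(Mar 2009) = 17×36 + 4×253 = 612 + 1012 = 1624
ΣP(Mar 2009)Q(Mar 2009) = 18×36 + 3×253 = 648 + 759 = 1407
link = 1624/1407 = 1.154229
Chained index = 100 × 1.184116 × 0.978346 × 1.154229 = 133.7146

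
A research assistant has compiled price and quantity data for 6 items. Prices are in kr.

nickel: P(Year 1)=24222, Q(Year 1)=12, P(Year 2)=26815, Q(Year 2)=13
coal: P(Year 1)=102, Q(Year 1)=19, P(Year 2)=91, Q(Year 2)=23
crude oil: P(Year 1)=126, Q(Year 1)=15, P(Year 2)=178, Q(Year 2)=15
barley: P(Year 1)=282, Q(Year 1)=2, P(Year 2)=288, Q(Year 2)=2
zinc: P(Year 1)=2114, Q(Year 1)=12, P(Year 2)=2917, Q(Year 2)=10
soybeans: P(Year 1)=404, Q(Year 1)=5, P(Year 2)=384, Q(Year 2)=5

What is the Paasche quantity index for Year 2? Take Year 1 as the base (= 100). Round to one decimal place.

105.9

Paasche quantity index uses current-period prices as weights.
ΣP(Year 2)·Q(Year 2) = 26815×13 + 91×23 + 178×15 + 288×2 + 2917×10 + 384×5 = 348595 + 2093 + 2670 + 576 + 29170 + 1920 = 385024
ΣP(Year 2)·Q(Year 1) = 26815×12 + 91×19 + 178×15 + 288×2 + 2917×12 + 384×5 = 321780 + 1729 + 2670 + 576 + 35004 + 1920 = 363679
Index = 385024 / 363679 × 100 = 105.8692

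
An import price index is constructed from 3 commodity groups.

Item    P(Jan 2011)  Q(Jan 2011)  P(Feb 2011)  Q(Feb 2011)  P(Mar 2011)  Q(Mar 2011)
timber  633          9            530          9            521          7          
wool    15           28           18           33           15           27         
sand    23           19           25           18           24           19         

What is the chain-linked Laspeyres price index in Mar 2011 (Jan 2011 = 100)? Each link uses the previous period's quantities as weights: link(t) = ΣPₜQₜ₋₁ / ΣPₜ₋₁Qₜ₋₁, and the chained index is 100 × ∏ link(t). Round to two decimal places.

84.73

Link Jan 2011→Feb 2011:
ΣP(Feb 2011)Q(Jan 2011) = 530×9 + 18×28 + 25×19 = 4770 + 504 + 475 = 5749
ΣP(Jan 2011)Q(Jan 2011) = 633×9 + 15×28 + 23×19 = 5697 + 420 + 437 = 6554
link = 5749/6554 = 0.877174
Link Feb 2011→Mar 2011:
ΣP(Mar 2011)Q(Feb 2011) = 521×9 + 15×33 + 24×18 = 4689 + 495 + 432 = 5616
ΣP(Feb 2011)Q(Feb 2011) = 530×9 + 18×33 + 25×18 = 4770 + 594 + 450 = 5814
link = 5616/5814 = 0.965944
Chained index = 100 × 0.877174 × 0.965944 = 84.7301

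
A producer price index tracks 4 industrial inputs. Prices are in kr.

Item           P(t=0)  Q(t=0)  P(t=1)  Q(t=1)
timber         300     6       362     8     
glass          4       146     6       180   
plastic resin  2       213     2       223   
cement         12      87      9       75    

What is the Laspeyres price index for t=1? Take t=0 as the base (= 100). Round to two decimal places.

110.46

Laspeyres price index uses base-period quantities as weights.
ΣP(t=1)·Q(t=0) = 362×6 + 6×146 + 2×213 + 9×87 = 2172 + 876 + 426 + 783 = 4257
ΣP(t=0)·Q(t=0) = 300×6 + 4×146 + 2×213 + 12×87 = 1800 + 584 + 426 + 1044 = 3854
Index = 4257 / 3854 × 100 = 110.4567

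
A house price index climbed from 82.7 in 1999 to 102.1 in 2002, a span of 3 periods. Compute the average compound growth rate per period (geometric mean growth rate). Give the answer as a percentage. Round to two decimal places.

7.28%

Growth factor = (102.1/82.7)^(1/3) = (1.234583)^(1/3) = 1.072770
Growth rate = 1.072770 − 1 = 0.072770 = 7.2770%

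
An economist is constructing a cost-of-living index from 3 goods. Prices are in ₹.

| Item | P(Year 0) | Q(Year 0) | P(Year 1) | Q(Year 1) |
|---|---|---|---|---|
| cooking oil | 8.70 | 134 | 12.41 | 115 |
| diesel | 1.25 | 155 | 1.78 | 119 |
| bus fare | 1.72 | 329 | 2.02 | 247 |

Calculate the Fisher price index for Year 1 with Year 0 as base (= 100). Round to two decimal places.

135.52

Laspeyres component (base-period weights):
ΣP(Year 1)Q(Year 0) = 12.41×134 + 1.78×155 + 2.02×329 = 1662.94 + 275.9 + 664.58 = 2603.42
ΣP(Year 0)Q(Year 0) = 8.70×134 + 1.25×155 + 1.72×329 = 1165.8 + 193.75 + 565.88 = 1925.43
L = 2603.42 / 1925.43 × 100 = 135.2124
Paasche component (current-period weights):
ΣP(Year 1)Q(Year 1) = 12.41×115 + 1.78×119 + 2.02×247 = 1427.15 + 211.82 + 498.94 = 2137.91
ΣP(Year 0)Q(Year 1) = 8.70×115 + 1.25×119 + 1.72×247 = 1000.5 + 148.75 + 424.84 = 1574.09
P = 2137.91 / 1574.09 × 100 = 135.8188
Fisher = √(L × P) = √(135.2124 × 135.8188) = 135.5153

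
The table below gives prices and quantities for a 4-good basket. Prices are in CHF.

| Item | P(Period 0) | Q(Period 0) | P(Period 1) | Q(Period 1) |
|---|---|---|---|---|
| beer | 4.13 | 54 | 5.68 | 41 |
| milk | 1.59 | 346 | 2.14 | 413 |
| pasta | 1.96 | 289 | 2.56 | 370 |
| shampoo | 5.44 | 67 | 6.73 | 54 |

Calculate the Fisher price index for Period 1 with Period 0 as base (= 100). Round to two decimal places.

131.45

Laspeyres component (base-period weights):
ΣP(Period 1)Q(Period 0) = 5.68×54 + 2.14×346 + 2.56×289 + 6.73×67 = 306.72 + 740.44 + 739.84 + 450.91 = 2237.91
ΣP(Period 0)Q(Period 0) = 4.13×54 + 1.59×346 + 1.96×289 + 5.44×67 = 223.02 + 550.14 + 566.44 + 364.48 = 1704.08
L = 2237.91 / 1704.08 × 100 = 131.3266
Paasche component (current-period weights):
ΣP(Period 1)Q(Period 1) = 5.68×41 + 2.14×413 + 2.56×370 + 6.73×54 = 232.88 + 883.82 + 947.2 + 363.42 = 2427.32
ΣP(Period 0)Q(Period 1) = 4.13×41 + 1.59×413 + 1.96×370 + 5.44×54 = 169.33 + 656.67 + 725.2 + 293.76 = 1844.96
P = 2427.32 / 1844.96 × 100 = 131.5649
Fisher = √(L × P) = √(131.3266 × 131.5649) = 131.4457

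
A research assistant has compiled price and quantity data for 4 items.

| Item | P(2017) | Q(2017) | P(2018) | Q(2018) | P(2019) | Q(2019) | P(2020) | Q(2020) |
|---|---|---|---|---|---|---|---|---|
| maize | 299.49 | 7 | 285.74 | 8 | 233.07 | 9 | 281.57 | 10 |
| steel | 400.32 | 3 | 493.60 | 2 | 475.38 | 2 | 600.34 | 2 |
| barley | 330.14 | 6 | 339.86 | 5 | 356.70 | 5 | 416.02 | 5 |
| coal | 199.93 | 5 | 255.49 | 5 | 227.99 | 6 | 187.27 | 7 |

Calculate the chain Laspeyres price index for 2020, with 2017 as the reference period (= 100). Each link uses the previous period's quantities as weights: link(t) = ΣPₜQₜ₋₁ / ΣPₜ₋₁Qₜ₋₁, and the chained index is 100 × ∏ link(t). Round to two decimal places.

Link 2017→2018:
ΣP(2018)Q(2017) = 285.74×7 + 493.60×3 + 339.86×6 + 255.49×5 = 2000.18 + 1480.8 + 2039.16 + 1277.45 = 6797.59
ΣP(2017)Q(2017) = 299.49×7 + 400.32×3 + 330.14×6 + 199.93×5 = 2096.43 + 1200.96 + 1980.84 + 999.65 = 6277.88
link = 6797.59/6277.88 = 1.082784
Link 2018→2019:
ΣP(2019)Q(2018) = 233.07×8 + 475.38×2 + 356.70×5 + 227.99×5 = 1864.56 + 950.76 + 1783.5 + 1139.95 = 5738.77
ΣP(2018)Q(2018) = 285.74×8 + 493.60×2 + 339.86×5 + 255.49×5 = 2285.92 + 987.2 + 1699.3 + 1277.45 = 6249.87
link = 5738.77/6249.87 = 0.918222
Link 2019→2020:
ΣP(2020)Q(2019) = 281.57×9 + 600.34×2 + 416.02×5 + 187.27×6 = 2534.13 + 1200.68 + 2080.1 + 1123.62 = 6938.53
ΣP(2019)Q(2019) = 233.07×9 + 475.38×2 + 356.70×5 + 227.99×6 = 2097.63 + 950.76 + 1783.5 + 1367.94 = 6199.83
link = 6938.53/6199.83 = 1.119148
Chained index = 100 × 1.082784 × 0.918222 × 1.119148 = 111.2698

111.27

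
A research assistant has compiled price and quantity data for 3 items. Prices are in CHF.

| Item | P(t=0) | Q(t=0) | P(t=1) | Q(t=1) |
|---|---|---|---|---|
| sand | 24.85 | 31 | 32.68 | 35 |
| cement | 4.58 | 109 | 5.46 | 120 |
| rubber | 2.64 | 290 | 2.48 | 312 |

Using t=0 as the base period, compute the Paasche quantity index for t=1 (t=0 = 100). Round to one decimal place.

110.5

Paasche quantity index uses current-period prices as weights.
ΣP(t=1)·Q(t=1) = 32.68×35 + 5.46×120 + 2.48×312 = 1143.8 + 655.2 + 773.76 = 2572.76
ΣP(t=1)·Q(t=0) = 32.68×31 + 5.46×109 + 2.48×290 = 1013.08 + 595.14 + 719.2 = 2327.42
Index = 2572.76 / 2327.42 × 100 = 110.5413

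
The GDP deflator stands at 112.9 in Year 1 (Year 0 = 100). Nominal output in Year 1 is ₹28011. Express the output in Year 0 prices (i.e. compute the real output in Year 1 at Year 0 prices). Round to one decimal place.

Real = Nominal ÷ (Index/100) = 28011 ÷ (112.9/100)
     = 28011 ÷ 1.129 = 24810.4517

24810.5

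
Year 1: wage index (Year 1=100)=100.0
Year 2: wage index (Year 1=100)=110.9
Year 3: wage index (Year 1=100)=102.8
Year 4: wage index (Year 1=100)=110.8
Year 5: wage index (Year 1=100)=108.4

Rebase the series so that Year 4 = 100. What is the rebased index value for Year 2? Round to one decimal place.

100.1

Rebased(Year 2) = 110.9 / 110.8 × 100 = 100.0903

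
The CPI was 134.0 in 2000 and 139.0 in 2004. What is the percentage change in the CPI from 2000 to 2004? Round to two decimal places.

3.73%

Change = (139.0 − 134.0) / 134.0 × 100
       = 5.0 / 134.0 × 100 = 3.7313%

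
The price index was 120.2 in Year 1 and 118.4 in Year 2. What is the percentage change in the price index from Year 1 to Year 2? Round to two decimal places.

Change = (118.4 − 120.2) / 120.2 × 100
       = -1.8 / 120.2 × 100 = -1.4975%

-1.50%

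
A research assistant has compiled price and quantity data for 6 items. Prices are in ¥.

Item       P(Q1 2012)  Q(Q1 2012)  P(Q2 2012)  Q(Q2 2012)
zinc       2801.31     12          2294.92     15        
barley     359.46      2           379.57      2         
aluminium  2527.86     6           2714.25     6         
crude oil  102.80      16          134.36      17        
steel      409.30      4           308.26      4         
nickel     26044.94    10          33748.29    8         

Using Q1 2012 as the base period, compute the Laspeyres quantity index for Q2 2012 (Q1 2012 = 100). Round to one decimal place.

86.1

Laspeyres quantity index uses base-period prices as weights.
ΣP(Q1 2012)·Q(Q2 2012) = 2801.31×15 + 359.46×2 + 2527.86×6 + 102.80×17 + 409.30×4 + 26044.94×8 = 42019.65 + 718.92 + 15167.16 + 1747.6 + 1637.2 + 208359.52 = 269650.05
ΣP(Q1 2012)·Q(Q1 2012) = 2801.31×12 + 359.46×2 + 2527.86×6 + 102.80×16 + 409.30×4 + 26044.94×10 = 33615.72 + 718.92 + 15167.16 + 1644.8 + 1637.2 + 260449.4 = 313233.2
Index = 269650.05 / 313233.2 × 100 = 86.0860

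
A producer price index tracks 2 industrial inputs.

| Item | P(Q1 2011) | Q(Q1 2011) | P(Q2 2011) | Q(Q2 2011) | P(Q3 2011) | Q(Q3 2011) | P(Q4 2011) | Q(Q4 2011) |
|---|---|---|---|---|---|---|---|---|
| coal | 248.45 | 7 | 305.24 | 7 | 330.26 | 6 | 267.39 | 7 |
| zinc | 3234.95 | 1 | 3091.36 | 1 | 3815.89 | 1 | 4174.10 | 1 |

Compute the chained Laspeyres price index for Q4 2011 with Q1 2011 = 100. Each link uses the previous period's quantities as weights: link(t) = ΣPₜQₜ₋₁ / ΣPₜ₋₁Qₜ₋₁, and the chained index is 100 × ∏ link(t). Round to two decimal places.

Link Q1 2011→Q2 2011:
ΣP(Q2 2011)Q(Q1 2011) = 305.24×7 + 3091.36×1 = 2136.68 + 3091.36 = 5228.04
ΣP(Q1 2011)Q(Q1 2011) = 248.45×7 + 3234.95×1 = 1739.15 + 3234.95 = 4974.1
link = 5228.04/4974.1 = 1.051052
Link Q2 2011→Q3 2011:
ΣP(Q3 2011)Q(Q2 2011) = 330.26×7 + 3815.89×1 = 2311.82 + 3815.89 = 6127.71
ΣP(Q2 2011)Q(Q2 2011) = 305.24×7 + 3091.36×1 = 2136.68 + 3091.36 = 5228.04
link = 6127.71/5228.04 = 1.172086
Link Q3 2011→Q4 2011:
ΣP(Q4 2011)Q(Q3 2011) = 267.39×6 + 4174.10×1 = 1604.34 + 4174.1 = 5778.44
ΣP(Q3 2011)Q(Q3 2011) = 330.26×6 + 3815.89×1 = 1981.56 + 3815.89 = 5797.45
link = 5778.44/5797.45 = 0.996721
Chained index = 100 × 1.051052 × 1.172086 × 0.996721 = 122.7884

122.79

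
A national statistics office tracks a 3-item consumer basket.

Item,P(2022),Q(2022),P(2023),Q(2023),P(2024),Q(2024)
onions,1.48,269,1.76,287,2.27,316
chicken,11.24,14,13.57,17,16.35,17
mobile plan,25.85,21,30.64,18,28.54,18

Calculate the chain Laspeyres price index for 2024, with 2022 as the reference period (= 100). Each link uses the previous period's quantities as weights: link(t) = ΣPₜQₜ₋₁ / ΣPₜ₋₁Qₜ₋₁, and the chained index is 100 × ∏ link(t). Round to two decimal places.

Link 2022→2023:
ΣP(2023)Q(2022) = 1.76×269 + 13.57×14 + 30.64×21 = 473.44 + 189.98 + 643.44 = 1306.86
ΣP(2022)Q(2022) = 1.48×269 + 11.24×14 + 25.85×21 = 398.12 + 157.36 + 542.85 = 1098.33
link = 1306.86/1098.33 = 1.189861
Link 2023→2024:
ΣP(2024)Q(2023) = 2.27×287 + 16.35×17 + 28.54×18 = 651.49 + 277.95 + 513.72 = 1443.16
ΣP(2023)Q(2023) = 1.76×287 + 13.57×17 + 30.64×18 = 505.12 + 230.69 + 551.52 = 1287.33
link = 1443.16/1287.33 = 1.121049
Chained index = 100 × 1.189861 × 1.121049 = 133.3892

133.39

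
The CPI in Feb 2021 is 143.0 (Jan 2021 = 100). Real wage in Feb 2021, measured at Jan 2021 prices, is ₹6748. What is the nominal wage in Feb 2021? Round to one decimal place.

Nominal = Real × (Index/100) = 6748 × (143.0/100)
        = 6748 × 1.430 = 9649.6400

9649.6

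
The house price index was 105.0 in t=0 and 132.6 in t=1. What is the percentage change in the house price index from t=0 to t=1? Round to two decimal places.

Change = (132.6 − 105.0) / 105.0 × 100
       = 27.6 / 105.0 × 100 = 26.2857%

26.29%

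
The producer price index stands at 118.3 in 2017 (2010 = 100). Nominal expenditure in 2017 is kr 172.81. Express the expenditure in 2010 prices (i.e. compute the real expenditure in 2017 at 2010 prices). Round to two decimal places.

146.08

Real = Nominal ÷ (Index/100) = 172.81 ÷ (118.3/100)
     = 172.81 ÷ 1.183 = 146.0778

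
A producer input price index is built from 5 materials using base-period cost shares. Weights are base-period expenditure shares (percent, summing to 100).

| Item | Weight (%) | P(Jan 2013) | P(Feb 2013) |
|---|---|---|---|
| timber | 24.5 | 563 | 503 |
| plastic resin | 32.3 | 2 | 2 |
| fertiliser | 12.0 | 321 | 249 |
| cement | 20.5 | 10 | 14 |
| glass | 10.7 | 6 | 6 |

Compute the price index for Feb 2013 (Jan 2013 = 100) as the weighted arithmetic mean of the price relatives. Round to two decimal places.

timber: 24.5 × (503/563) = 24.5 × 0.893428 = 21.8890
plastic resin: 32.3 × (2/2) = 32.3 × 1.000000 = 32.3000
fertiliser: 12.0 × (249/321) = 12.0 × 0.775701 = 9.3084
cement: 20.5 × (14/10) = 20.5 × 1.400000 = 28.7000
glass: 10.7 × (6/6) = 10.7 × 1.000000 = 10.7000
Index = Σ wᵢ·(p₁ᵢ/p₀ᵢ) = 21.8890 + 32.3000 + 9.3084 + 28.7000 + 10.7000 = 102.8974

102.90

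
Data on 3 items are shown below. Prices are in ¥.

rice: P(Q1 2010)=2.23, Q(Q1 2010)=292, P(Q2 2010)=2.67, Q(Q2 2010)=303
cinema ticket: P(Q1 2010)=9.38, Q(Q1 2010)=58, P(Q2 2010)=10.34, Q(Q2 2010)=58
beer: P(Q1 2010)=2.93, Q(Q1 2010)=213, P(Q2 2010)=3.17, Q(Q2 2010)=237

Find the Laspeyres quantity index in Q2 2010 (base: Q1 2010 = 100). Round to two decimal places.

Laspeyres quantity index uses base-period prices as weights.
ΣP(Q1 2010)·Q(Q2 2010) = 2.23×303 + 9.38×58 + 2.93×237 = 675.69 + 544.04 + 694.41 = 1914.14
ΣP(Q1 2010)·Q(Q1 2010) = 2.23×292 + 9.38×58 + 2.93×213 = 651.16 + 544.04 + 624.09 = 1819.29
Index = 1914.14 / 1819.29 × 100 = 105.2136

105.21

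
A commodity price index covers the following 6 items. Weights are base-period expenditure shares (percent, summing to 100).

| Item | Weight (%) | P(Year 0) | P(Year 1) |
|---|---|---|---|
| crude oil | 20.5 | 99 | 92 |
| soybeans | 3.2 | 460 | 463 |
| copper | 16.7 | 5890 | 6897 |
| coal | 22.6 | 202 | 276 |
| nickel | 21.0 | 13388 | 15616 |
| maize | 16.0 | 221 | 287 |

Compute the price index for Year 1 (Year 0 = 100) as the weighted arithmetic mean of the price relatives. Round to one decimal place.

118.0

crude oil: 20.5 × (92/99) = 20.5 × 0.929293 = 19.0505
soybeans: 3.2 × (463/460) = 3.2 × 1.006522 = 3.2209
copper: 16.7 × (6897/5890) = 16.7 × 1.170968 = 19.5552
coal: 22.6 × (276/202) = 22.6 × 1.366337 = 30.8792
nickel: 21.0 × (15616/13388) = 21.0 × 1.166418 = 24.4948
maize: 16.0 × (287/221) = 16.0 × 1.298643 = 20.7783
Index = Σ wᵢ·(p₁ᵢ/p₀ᵢ) = 19.0505 + 3.2209 + 19.5552 + 30.8792 + 24.4948 + 20.7783 = 117.9788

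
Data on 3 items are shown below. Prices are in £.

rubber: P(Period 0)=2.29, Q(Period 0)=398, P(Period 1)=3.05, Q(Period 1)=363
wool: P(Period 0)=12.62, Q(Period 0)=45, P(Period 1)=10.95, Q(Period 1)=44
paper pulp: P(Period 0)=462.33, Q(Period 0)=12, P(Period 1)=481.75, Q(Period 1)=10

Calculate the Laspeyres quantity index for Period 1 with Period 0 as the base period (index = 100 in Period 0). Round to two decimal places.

85.52

Laspeyres quantity index uses base-period prices as weights.
ΣP(Period 0)·Q(Period 1) = 2.29×363 + 12.62×44 + 462.33×10 = 831.27 + 555.28 + 4623.3 = 6009.85
ΣP(Period 0)·Q(Period 0) = 2.29×398 + 12.62×45 + 462.33×12 = 911.42 + 567.9 + 5547.96 = 7027.28
Index = 6009.85 / 7027.28 × 100 = 85.5217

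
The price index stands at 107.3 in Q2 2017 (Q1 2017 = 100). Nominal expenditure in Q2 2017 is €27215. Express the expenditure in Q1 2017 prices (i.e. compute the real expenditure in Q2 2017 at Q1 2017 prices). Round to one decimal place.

25363.5

Real = Nominal ÷ (Index/100) = 27215 ÷ (107.3/100)
     = 27215 ÷ 1.073 = 25363.4669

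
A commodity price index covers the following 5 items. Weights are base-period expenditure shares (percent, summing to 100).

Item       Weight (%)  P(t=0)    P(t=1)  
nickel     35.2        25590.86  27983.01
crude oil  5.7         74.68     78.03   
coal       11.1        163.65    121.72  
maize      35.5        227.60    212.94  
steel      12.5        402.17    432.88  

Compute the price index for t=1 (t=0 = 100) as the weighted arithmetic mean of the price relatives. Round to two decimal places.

nickel: 35.2 × (27983.01/25590.86) = 35.2 × 1.093477 = 38.4904
crude oil: 5.7 × (78.03/74.68) = 5.7 × 1.044858 = 5.9557
coal: 11.1 × (121.72/163.65) = 11.1 × 0.743782 = 8.2560
maize: 35.5 × (212.94/227.60) = 35.5 × 0.935589 = 33.2134
steel: 12.5 × (432.88/402.17) = 12.5 × 1.076361 = 13.4545
Index = Σ wᵢ·(p₁ᵢ/p₀ᵢ) = 38.4904 + 5.9557 + 8.2560 + 33.2134 + 13.4545 = 99.3700

99.37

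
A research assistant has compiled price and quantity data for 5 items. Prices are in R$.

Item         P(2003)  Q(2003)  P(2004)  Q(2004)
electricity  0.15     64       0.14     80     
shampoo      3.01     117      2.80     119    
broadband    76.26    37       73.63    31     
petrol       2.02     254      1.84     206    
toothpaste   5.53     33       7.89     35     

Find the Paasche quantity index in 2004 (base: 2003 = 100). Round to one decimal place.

86.6

Paasche quantity index uses current-period prices as weights.
ΣP(2004)·Q(2004) = 0.14×80 + 2.80×119 + 73.63×31 + 1.84×206 + 7.89×35 = 11.2 + 333.2 + 2282.53 + 379.04 + 276.15 = 3282.12
ΣP(2004)·Q(2003) = 0.14×64 + 2.80×117 + 73.63×37 + 1.84×254 + 7.89×33 = 8.96 + 327.6 + 2724.31 + 467.36 + 260.37 = 3788.6
Index = 3282.12 / 3788.6 × 100 = 86.6315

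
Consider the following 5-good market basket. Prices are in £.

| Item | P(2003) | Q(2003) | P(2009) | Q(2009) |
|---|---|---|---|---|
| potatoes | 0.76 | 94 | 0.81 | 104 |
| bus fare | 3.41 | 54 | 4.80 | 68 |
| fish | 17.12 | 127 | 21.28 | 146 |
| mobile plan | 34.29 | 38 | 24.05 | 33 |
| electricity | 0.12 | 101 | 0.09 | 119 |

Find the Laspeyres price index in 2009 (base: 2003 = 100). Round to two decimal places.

Laspeyres price index uses base-period quantities as weights.
ΣP(2009)·Q(2003) = 0.81×94 + 4.80×54 + 21.28×127 + 24.05×38 + 0.09×101 = 76.14 + 259.2 + 2702.56 + 913.9 + 9.09 = 3960.89
ΣP(2003)·Q(2003) = 0.76×94 + 3.41×54 + 17.12×127 + 34.29×38 + 0.12×101 = 71.44 + 184.14 + 2174.24 + 1303.02 + 12.12 = 3744.96
Index = 3960.89 / 3744.96 × 100 = 105.7659

105.77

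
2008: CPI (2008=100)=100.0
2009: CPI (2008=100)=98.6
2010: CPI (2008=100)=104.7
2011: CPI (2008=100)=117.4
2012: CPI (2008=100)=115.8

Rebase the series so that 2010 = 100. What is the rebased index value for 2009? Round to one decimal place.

94.2

Rebased(2009) = 98.6 / 104.7 × 100 = 94.1738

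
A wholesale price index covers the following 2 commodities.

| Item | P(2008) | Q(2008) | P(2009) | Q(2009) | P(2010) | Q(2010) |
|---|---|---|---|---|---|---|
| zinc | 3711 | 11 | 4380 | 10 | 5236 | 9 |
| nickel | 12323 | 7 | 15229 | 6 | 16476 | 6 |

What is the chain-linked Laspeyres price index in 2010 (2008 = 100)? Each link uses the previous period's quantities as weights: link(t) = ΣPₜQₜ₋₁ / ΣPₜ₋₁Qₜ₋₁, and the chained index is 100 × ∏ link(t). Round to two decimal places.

136.25

Link 2008→2009:
ΣP(2009)Q(2008) = 4380×11 + 15229×7 = 48180 + 106603 = 154783
ΣP(2008)Q(2008) = 3711×11 + 12323×7 = 40821 + 86261 = 127082
link = 154783/127082 = 1.217977
Link 2009→2010:
ΣP(2010)Q(2009) = 5236×10 + 16476×6 = 52360 + 98856 = 151216
ΣP(2009)Q(2009) = 4380×10 + 15229×6 = 43800 + 91374 = 135174
link = 151216/135174 = 1.118677
Chained index = 100 × 1.217977 × 1.118677 = 136.2523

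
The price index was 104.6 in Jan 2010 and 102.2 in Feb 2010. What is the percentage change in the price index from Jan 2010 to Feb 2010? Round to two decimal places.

Change = (102.2 − 104.6) / 104.6 × 100
       = -2.4 / 104.6 × 100 = -2.2945%

-2.29%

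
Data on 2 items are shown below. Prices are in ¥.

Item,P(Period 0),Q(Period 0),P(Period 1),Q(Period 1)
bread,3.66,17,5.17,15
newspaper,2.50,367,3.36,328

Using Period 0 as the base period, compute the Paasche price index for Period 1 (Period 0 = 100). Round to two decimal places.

134.83

Paasche price index uses current-period quantities as weights.
ΣP(Period 1)·Q(Period 1) = 5.17×15 + 3.36×328 = 77.55 + 1102.08 = 1179.63
ΣP(Period 0)·Q(Period 1) = 3.66×15 + 2.50×328 = 54.9 + 820 = 874.9
Index = 1179.63 / 874.9 × 100 = 134.8303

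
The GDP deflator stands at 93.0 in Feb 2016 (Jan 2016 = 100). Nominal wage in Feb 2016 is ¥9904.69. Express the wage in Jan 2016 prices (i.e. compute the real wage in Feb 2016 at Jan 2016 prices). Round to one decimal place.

10650.2

Real = Nominal ÷ (Index/100) = 9904.69 ÷ (93.0/100)
     = 9904.69 ÷ 0.930 = 10650.2043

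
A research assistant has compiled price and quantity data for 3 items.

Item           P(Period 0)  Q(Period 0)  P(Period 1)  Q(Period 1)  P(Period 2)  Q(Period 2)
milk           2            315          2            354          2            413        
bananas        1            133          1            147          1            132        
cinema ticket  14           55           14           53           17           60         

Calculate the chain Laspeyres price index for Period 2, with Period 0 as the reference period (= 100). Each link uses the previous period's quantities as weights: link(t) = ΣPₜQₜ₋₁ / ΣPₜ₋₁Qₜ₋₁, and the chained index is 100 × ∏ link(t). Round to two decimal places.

109.96

Link Period 0→Period 1:
ΣP(Period 1)Q(Period 0) = 2×315 + 1×133 + 14×55 = 630 + 133 + 770 = 1533
ΣP(Period 0)Q(Period 0) = 2×315 + 1×133 + 14×55 = 630 + 133 + 770 = 1533
link = 1533/1533 = 1.000000
Link Period 1→Period 2:
ΣP(Period 2)Q(Period 1) = 2×354 + 1×147 + 17×53 = 708 + 147 + 901 = 1756
ΣP(Period 1)Q(Period 1) = 2×354 + 1×147 + 14×53 = 708 + 147 + 742 = 1597
link = 1756/1597 = 1.099562
Chained index = 100 × 1.000000 × 1.099562 = 109.9562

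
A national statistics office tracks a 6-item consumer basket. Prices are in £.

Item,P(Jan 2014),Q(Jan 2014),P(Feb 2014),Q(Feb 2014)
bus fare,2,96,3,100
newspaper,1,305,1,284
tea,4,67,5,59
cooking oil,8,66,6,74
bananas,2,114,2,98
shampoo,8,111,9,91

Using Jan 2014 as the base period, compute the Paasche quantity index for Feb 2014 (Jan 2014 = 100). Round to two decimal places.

Paasche quantity index uses current-period prices as weights.
ΣP(Feb 2014)·Q(Feb 2014) = 3×100 + 1×284 + 5×59 + 6×74 + 2×98 + 9×91 = 300 + 284 + 295 + 444 + 196 + 819 = 2338
ΣP(Feb 2014)·Q(Jan 2014) = 3×96 + 1×305 + 5×67 + 6×66 + 2×114 + 9×111 = 288 + 305 + 335 + 396 + 228 + 999 = 2551
Index = 2338 / 2551 × 100 = 91.6503

91.65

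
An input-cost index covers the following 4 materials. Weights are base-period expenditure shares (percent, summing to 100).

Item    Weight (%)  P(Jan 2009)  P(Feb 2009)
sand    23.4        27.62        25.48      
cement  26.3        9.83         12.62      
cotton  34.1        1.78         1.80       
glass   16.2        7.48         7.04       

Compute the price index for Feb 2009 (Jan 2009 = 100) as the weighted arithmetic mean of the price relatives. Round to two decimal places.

sand: 23.4 × (25.48/27.62) = 23.4 × 0.922520 = 21.5870
cement: 26.3 × (12.62/9.83) = 26.3 × 1.283825 = 33.7646
cotton: 34.1 × (1.80/1.78) = 34.1 × 1.011236 = 34.4831
glass: 16.2 × (7.04/7.48) = 16.2 × 0.941176 = 15.2471
Index = Σ wᵢ·(p₁ᵢ/p₀ᵢ) = 21.5870 + 33.7646 + 34.4831 + 15.2471 = 105.0818

105.08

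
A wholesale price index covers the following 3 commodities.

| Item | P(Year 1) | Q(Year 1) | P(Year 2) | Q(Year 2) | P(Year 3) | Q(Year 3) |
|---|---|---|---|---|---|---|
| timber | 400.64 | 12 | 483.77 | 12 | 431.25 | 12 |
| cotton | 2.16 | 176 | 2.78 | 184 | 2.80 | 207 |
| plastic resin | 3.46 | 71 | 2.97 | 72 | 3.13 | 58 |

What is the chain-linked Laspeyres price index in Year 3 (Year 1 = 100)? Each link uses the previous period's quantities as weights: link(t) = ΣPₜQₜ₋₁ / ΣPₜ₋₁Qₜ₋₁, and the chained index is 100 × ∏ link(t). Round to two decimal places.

108.45

Link Year 1→Year 2:
ΣP(Year 2)Q(Year 1) = 483.77×12 + 2.78×176 + 2.97×71 = 5805.24 + 489.28 + 210.87 = 6505.39
ΣP(Year 1)Q(Year 1) = 400.64×12 + 2.16×176 + 3.46×71 = 4807.68 + 380.16 + 245.66 = 5433.5
link = 6505.39/5433.5 = 1.197274
Link Year 2→Year 3:
ΣP(Year 3)Q(Year 2) = 431.25×12 + 2.80×184 + 3.13×72 = 5175 + 515.2 + 225.36 = 5915.56
ΣP(Year 2)Q(Year 2) = 483.77×12 + 2.78×184 + 2.97×72 = 5805.24 + 511.52 + 213.84 = 6530.6
link = 5915.56/6530.6 = 0.905822
Chained index = 100 × 1.197274 × 0.905822 = 108.4517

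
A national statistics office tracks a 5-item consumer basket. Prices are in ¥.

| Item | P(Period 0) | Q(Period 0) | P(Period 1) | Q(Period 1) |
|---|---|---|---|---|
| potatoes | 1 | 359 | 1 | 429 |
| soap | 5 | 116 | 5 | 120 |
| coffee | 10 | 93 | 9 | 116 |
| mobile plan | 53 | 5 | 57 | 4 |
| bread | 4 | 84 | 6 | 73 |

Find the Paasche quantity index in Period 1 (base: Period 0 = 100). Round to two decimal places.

Paasche quantity index uses current-period prices as weights.
ΣP(Period 1)·Q(Period 1) = 1×429 + 5×120 + 9×116 + 57×4 + 6×73 = 429 + 600 + 1044 + 228 + 438 = 2739
ΣP(Period 1)·Q(Period 0) = 1×359 + 5×116 + 9×93 + 57×5 + 6×84 = 359 + 580 + 837 + 285 + 504 = 2565
Index = 2739 / 2565 × 100 = 106.7836

106.78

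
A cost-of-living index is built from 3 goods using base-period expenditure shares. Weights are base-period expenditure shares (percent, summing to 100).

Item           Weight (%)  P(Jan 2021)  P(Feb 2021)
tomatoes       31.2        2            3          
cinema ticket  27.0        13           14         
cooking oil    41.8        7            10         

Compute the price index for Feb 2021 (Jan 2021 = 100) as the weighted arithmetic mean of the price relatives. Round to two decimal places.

tomatoes: 31.2 × (3/2) = 31.2 × 1.500000 = 46.8000
cinema ticket: 27.0 × (14/13) = 27.0 × 1.076923 = 29.0769
cooking oil: 41.8 × (10/7) = 41.8 × 1.428571 = 59.7143
Index = Σ wᵢ·(p₁ᵢ/p₀ᵢ) = 46.8000 + 29.0769 + 59.7143 = 135.5912

135.59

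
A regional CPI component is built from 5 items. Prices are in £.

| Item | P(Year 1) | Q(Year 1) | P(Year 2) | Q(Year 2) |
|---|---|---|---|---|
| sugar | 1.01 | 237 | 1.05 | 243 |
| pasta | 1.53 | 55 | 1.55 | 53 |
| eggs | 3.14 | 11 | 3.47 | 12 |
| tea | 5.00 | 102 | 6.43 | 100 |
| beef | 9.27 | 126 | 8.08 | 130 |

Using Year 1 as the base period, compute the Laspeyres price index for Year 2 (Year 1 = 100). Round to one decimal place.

Laspeyres price index uses base-period quantities as weights.
ΣP(Year 2)·Q(Year 1) = 1.05×237 + 1.55×55 + 3.47×11 + 6.43×102 + 8.08×126 = 248.85 + 85.25 + 38.17 + 655.86 + 1018.08 = 2046.21
ΣP(Year 1)·Q(Year 1) = 1.01×237 + 1.53×55 + 3.14×11 + 5.00×102 + 9.27×126 = 239.37 + 84.15 + 34.54 + 510 + 1168.02 = 2036.08
Index = 2046.21 / 2036.08 × 100 = 100.4975

100.5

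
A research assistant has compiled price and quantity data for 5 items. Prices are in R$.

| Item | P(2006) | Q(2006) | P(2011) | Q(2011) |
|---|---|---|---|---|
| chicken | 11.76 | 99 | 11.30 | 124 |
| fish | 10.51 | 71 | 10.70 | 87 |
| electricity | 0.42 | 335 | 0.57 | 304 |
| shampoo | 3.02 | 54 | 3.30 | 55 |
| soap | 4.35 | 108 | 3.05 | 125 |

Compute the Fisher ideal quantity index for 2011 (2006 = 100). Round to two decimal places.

119.33

Laspeyres component (base-period weights):
ΣP(2006)Q(2011) = 11.76×124 + 10.51×87 + 0.42×304 + 3.02×55 + 4.35×125 = 1458.24 + 914.37 + 127.68 + 166.1 + 543.75 = 3210.14
ΣP(2006)Q(2006) = 11.76×99 + 10.51×71 + 0.42×335 + 3.02×54 + 4.35×108 = 1164.24 + 746.21 + 140.7 + 163.08 + 469.8 = 2684.03
L = 3210.14 / 2684.03 × 100 = 119.6015
Paasche component (current-period weights):
ΣP(2011)Q(2011) = 11.30×124 + 10.70×87 + 0.57×304 + 3.30×55 + 3.05×125 = 1401.2 + 930.9 + 173.28 + 181.5 + 381.25 = 3068.13
ΣP(2011)Q(2006) = 11.30×99 + 10.70×71 + 0.57×335 + 3.30×54 + 3.05×108 = 1118.7 + 759.7 + 190.95 + 178.2 + 329.4 = 2576.95
P = 3068.13 / 2576.95 × 100 = 119.0605
Fisher = √(L × P) = √(119.6015 × 119.0605) = 119.3307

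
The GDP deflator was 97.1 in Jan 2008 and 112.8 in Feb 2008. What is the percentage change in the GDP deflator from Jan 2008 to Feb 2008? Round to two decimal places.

Change = (112.8 − 97.1) / 97.1 × 100
       = 15.7 / 97.1 × 100 = 16.1689%

16.17%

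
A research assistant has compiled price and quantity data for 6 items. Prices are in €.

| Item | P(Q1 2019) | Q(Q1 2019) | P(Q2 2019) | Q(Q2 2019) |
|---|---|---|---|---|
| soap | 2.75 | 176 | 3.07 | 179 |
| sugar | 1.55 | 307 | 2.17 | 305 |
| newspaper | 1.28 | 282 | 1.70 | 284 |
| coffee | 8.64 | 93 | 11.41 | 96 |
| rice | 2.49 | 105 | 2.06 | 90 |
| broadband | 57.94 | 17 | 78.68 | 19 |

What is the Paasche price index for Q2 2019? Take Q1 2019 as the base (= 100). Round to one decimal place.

128.3

Paasche price index uses current-period quantities as weights.
ΣP(Q2 2019)·Q(Q2 2019) = 3.07×179 + 2.17×305 + 1.70×284 + 11.41×96 + 2.06×90 + 78.68×19 = 549.53 + 661.85 + 482.8 + 1095.36 + 185.4 + 1494.92 = 4469.86
ΣP(Q1 2019)·Q(Q2 2019) = 2.75×179 + 1.55×305 + 1.28×284 + 8.64×96 + 2.49×90 + 57.94×19 = 492.25 + 472.75 + 363.52 + 829.44 + 224.1 + 1100.86 = 3482.92
Index = 4469.86 / 3482.92 × 100 = 128.3366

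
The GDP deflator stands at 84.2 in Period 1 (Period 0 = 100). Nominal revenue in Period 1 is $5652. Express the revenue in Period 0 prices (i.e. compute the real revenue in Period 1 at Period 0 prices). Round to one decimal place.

Real = Nominal ÷ (Index/100) = 5652 ÷ (84.2/100)
     = 5652 ÷ 0.842 = 6712.5891

6712.6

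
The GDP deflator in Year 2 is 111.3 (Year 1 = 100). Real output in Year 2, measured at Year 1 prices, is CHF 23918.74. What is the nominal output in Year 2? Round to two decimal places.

26621.56

Nominal = Real × (Index/100) = 23918.74 × (111.3/100)
        = 23918.74 × 1.113 = 26621.5576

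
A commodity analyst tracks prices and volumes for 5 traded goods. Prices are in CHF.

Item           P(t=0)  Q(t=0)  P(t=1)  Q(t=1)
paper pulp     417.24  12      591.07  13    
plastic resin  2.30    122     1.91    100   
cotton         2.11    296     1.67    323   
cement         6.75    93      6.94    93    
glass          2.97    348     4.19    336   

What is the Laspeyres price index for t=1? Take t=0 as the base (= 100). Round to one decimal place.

131.0

Laspeyres price index uses base-period quantities as weights.
ΣP(t=1)·Q(t=0) = 591.07×12 + 1.91×122 + 1.67×296 + 6.94×93 + 4.19×348 = 7092.84 + 233.02 + 494.32 + 645.42 + 1458.12 = 9923.72
ΣP(t=0)·Q(t=0) = 417.24×12 + 2.30×122 + 2.11×296 + 6.75×93 + 2.97×348 = 5006.88 + 280.6 + 624.56 + 627.75 + 1033.56 = 7573.35
Index = 9923.72 / 7573.35 × 100 = 131.0347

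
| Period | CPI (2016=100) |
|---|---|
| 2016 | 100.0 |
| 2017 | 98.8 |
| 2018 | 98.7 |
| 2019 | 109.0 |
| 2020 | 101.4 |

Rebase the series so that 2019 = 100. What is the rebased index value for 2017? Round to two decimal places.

Rebased(2017) = 98.8 / 109.0 × 100 = 90.6422

90.64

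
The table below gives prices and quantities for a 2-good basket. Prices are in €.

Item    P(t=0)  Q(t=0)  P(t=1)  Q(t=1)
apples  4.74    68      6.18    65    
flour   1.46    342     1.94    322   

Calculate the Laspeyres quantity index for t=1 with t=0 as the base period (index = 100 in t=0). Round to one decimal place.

94.7

Laspeyres quantity index uses base-period prices as weights.
ΣP(t=0)·Q(t=1) = 4.74×65 + 1.46×322 = 308.1 + 470.12 = 778.22
ΣP(t=0)·Q(t=0) = 4.74×68 + 1.46×342 = 322.32 + 499.32 = 821.64
Index = 778.22 / 821.64 × 100 = 94.7154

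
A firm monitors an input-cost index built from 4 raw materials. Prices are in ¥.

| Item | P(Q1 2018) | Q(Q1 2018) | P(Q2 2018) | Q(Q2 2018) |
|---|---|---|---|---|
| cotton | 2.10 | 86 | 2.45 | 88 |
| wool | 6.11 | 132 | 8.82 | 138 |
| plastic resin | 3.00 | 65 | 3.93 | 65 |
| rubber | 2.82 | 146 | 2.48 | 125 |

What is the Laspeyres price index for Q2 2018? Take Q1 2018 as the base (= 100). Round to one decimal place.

125.0

Laspeyres price index uses base-period quantities as weights.
ΣP(Q2 2018)·Q(Q1 2018) = 2.45×86 + 8.82×132 + 3.93×65 + 2.48×146 = 210.7 + 1164.24 + 255.45 + 362.08 = 1992.47
ΣP(Q1 2018)·Q(Q1 2018) = 2.10×86 + 6.11×132 + 3.00×65 + 2.82×146 = 180.6 + 806.52 + 195 + 411.72 = 1593.84
Index = 1992.47 / 1593.84 × 100 = 125.0107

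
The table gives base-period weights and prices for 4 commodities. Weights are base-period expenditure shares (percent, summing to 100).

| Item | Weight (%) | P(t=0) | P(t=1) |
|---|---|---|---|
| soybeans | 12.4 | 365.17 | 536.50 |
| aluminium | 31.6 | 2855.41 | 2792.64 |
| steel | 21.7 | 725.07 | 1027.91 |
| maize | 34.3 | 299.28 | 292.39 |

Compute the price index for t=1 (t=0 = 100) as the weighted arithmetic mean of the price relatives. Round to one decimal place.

soybeans: 12.4 × (536.50/365.17) = 12.4 × 1.469179 = 18.2178
aluminium: 31.6 × (2792.64/2855.41) = 31.6 × 0.978017 = 30.9053
steel: 21.7 × (1027.91/725.07) = 21.7 × 1.417670 = 30.7634
maize: 34.3 × (292.39/299.28) = 34.3 × 0.976978 = 33.5103
Index = Σ wᵢ·(p₁ᵢ/p₀ᵢ) = 18.2178 + 30.9053 + 30.7634 + 33.5103 = 113.3969

113.4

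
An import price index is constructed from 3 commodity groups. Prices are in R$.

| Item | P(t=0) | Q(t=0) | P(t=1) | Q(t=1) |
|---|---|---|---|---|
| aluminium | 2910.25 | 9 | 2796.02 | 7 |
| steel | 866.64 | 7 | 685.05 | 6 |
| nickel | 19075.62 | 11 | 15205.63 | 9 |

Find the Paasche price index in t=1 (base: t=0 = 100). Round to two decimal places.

Paasche price index uses current-period quantities as weights.
ΣP(t=1)·Q(t=1) = 2796.02×7 + 685.05×6 + 15205.63×9 = 19572.14 + 4110.3 + 136850.67 = 160533.11
ΣP(t=0)·Q(t=1) = 2910.25×7 + 866.64×6 + 19075.62×9 = 20371.75 + 5199.84 + 171680.58 = 197252.17
Index = 160533.11 / 197252.17 × 100 = 81.3847

81.38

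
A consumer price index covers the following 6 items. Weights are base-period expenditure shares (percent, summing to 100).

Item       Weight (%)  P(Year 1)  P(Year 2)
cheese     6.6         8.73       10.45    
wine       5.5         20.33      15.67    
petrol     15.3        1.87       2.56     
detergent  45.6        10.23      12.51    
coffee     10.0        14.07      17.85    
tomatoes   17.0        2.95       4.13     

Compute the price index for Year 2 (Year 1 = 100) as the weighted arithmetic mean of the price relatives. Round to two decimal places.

cheese: 6.6 × (10.45/8.73) = 6.6 × 1.197022 = 7.9003
wine: 5.5 × (15.67/20.33) = 5.5 × 0.770782 = 4.2393
petrol: 15.3 × (2.56/1.87) = 15.3 × 1.368984 = 20.9455
detergent: 45.6 × (12.51/10.23) = 45.6 × 1.222874 = 55.7630
coffee: 10.0 × (17.85/14.07) = 10.0 × 1.268657 = 12.6866
tomatoes: 17.0 × (4.13/2.95) = 17.0 × 1.400000 = 23.8000
Index = Σ wᵢ·(p₁ᵢ/p₀ᵢ) = 7.9003 + 4.2393 + 20.9455 + 55.7630 + 12.6866 + 23.8000 = 125.3347

125.33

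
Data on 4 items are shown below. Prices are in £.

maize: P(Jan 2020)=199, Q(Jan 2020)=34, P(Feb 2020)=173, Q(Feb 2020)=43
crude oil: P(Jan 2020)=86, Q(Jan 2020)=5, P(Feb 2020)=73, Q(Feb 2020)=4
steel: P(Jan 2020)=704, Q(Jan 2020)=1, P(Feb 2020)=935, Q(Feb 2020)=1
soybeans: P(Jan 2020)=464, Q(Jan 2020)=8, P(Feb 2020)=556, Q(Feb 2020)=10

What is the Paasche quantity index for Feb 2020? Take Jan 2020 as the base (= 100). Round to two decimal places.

122.32

Paasche quantity index uses current-period prices as weights.
ΣP(Feb 2020)·Q(Feb 2020) = 173×43 + 73×4 + 935×1 + 556×10 = 7439 + 292 + 935 + 5560 = 14226
ΣP(Feb 2020)·Q(Jan 2020) = 173×34 + 73×5 + 935×1 + 556×8 = 5882 + 365 + 935 + 4448 = 11630
Index = 14226 / 11630 × 100 = 122.3216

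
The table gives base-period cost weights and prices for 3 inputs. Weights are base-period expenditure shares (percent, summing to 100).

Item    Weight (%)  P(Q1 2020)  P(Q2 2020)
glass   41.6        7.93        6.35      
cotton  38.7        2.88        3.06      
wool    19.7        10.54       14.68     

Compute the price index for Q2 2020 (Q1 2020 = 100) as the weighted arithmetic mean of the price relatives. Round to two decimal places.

101.87

glass: 41.6 × (6.35/7.93) = 41.6 × 0.800757 = 33.3115
cotton: 38.7 × (3.06/2.88) = 38.7 × 1.062500 = 41.1188
wool: 19.7 × (14.68/10.54) = 19.7 × 1.392789 = 27.4380
Index = Σ wᵢ·(p₁ᵢ/p₀ᵢ) = 33.3115 + 41.1188 + 27.4380 = 101.8682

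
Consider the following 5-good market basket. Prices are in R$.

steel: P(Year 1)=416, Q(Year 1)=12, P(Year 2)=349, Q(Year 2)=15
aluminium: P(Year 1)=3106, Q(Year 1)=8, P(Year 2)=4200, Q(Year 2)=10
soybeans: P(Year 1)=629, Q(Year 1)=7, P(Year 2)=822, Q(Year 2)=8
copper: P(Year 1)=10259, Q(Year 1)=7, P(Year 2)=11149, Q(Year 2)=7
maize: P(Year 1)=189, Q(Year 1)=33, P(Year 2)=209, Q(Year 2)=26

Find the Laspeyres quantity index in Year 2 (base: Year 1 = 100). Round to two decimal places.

106.03

Laspeyres quantity index uses base-period prices as weights.
ΣP(Year 1)·Q(Year 2) = 416×15 + 3106×10 + 629×8 + 10259×7 + 189×26 = 6240 + 31060 + 5032 + 71813 + 4914 = 119059
ΣP(Year 1)·Q(Year 1) = 416×12 + 3106×8 + 629×7 + 10259×7 + 189×33 = 4992 + 24848 + 4403 + 71813 + 6237 = 112293
Index = 119059 / 112293 × 100 = 106.0253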